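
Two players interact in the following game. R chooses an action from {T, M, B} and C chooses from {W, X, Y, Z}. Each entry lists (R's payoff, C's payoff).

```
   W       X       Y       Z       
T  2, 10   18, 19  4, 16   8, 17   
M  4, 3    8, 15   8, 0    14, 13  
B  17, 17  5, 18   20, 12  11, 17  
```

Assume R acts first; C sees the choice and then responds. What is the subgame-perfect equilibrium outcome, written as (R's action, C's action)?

(T, X)

Solve by backward induction (R leads).
- T → C plays X (best of 10, 19, 16, 17); R gets 18.
- M → C plays X (best of 3, 15, 0, 13); R gets 8.
- B → C plays X (best of 17, 18, 12, 17); R gets 5.
R's induced payoffs are 18, 8, 5, so R commits to T. Subgame-perfect outcome: (T, X) with payoffs (18, 19).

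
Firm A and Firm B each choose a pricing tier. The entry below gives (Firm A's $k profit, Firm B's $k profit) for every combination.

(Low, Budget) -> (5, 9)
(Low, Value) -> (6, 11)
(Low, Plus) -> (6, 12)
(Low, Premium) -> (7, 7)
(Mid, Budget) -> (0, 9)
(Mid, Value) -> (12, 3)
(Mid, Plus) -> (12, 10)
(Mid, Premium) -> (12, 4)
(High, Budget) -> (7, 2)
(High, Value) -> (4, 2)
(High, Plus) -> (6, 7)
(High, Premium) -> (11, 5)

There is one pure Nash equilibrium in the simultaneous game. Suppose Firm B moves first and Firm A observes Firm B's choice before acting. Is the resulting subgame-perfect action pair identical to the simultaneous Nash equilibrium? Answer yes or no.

yes

Work backward from Firm A's decision.
- Budget: Firm A compares 5, 0, 7 and picks High; Firm B would get 2.
- Value: Firm A compares 6, 12, 4 and picks Mid; Firm B would get 3.
- Plus: Firm A compares 6, 12, 6 and picks Mid; Firm B would get 10.
- Premium: Firm A compares 7, 12, 11 and picks Mid; Firm B would get 4.
Among 2, 3, 10, 4, the best is 10 at Plus. Subgame-perfect outcome: (Mid, Plus) with payoffs (12, 10).
For the simultaneous game, intersect best replies.
Firm A's best replies: Budget→High; Value→Mid; Plus→Mid; Premium→Mid.
Firm B's best replies: Low→Plus; Mid→Plus; High→Plus.
Only (Mid, Plus) has each player best-responding; Nash payoffs (12, 10).
Sequential outcome (Mid, Plus) coincides with the Nash profile (Mid, Plus).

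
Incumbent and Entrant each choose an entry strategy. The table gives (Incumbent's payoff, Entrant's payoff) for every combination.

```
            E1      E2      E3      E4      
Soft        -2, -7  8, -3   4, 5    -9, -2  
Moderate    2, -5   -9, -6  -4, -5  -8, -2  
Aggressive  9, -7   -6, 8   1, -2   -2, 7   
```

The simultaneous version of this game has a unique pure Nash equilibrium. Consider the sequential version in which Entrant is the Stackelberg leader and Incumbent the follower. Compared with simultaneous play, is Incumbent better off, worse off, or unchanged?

worse off

Backward induction with Entrant moving first.
- E1 → Incumbent plays Aggressive (best of -2, 2, 9); Entrant gets -7.
- E2 → Incumbent plays Soft (best of 8, -9, -6); Entrant gets -3.
- E3 → Incumbent plays Soft (best of 4, -4, 1); Entrant gets 5.
- E4 → Incumbent plays Aggressive (best of -9, -8, -2); Entrant gets 7.
Maximizing over -7, -3, 5, 7, Entrant chooses E4. Subgame-perfect outcome: (Aggressive, E4) with payoffs (-2, 7).
For the simultaneous game, intersect best replies.
Incumbent's best replies: E1→Aggressive; E2→Soft; E3→Soft; E4→Aggressive.
Entrant's best replies: Soft→E3; Moderate→E4; Aggressive→E2.
Only (Soft, E3) has each player best-responding; Nash payoffs (4, 5).
Incumbent earns -2 sequentially versus 4 at the Nash outcome: worse off.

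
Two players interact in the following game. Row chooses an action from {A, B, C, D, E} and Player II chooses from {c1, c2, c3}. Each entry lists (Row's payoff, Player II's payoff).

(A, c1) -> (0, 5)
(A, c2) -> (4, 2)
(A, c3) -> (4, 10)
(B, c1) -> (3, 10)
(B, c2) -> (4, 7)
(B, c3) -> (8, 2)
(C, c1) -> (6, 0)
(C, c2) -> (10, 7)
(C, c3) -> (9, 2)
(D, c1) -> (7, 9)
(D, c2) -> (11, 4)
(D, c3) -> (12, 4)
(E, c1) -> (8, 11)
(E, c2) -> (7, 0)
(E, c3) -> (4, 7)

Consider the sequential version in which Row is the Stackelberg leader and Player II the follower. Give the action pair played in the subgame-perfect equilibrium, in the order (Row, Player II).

Backward induction with Row moving first.
- A: BR = c3, leader payoff 4.
- B: BR = c1, leader payoff 3.
- C: BR = c2, leader payoff 10.
- D: BR = c1, leader payoff 7.
- E: BR = c1, leader payoff 8.
Row's induced payoffs are 4, 3, 10, 7, 8, so Row commits to C. Subgame-perfect outcome: (C, c2) with payoffs (10, 7).

(C, c2)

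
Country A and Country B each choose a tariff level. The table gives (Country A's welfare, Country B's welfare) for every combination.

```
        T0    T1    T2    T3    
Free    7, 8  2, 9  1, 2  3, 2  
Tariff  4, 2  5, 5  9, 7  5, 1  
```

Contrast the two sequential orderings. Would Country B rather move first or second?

If Country A leads: Country B's best replies are Free→T1, Tariff→T2; Country A's induced payoffs 2, 9; outcome (Tariff, T2), payoffs (9, 7).
If Country B leads: Country A's best replies are T0→Free, T1→Tariff, T2→Tariff, T3→Tariff; Country B's induced payoffs 8, 5, 7, 1; outcome (Free, T0), payoffs (7, 8).
Country B gets 8 moving first and 7 moving second, so Country B prefers to move first.

first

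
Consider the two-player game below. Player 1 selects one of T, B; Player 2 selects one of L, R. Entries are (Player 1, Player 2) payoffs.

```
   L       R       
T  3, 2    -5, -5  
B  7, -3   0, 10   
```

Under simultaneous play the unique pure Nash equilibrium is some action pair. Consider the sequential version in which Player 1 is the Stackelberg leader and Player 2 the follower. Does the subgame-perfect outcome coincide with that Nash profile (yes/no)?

no

Backward induction with Player 1 moving first.
- T: Player 2 compares 2, -5 and picks L; Player 1 would get 3.
- B: Player 2 compares -3, 10 and picks R; Player 1 would get 0.
Player 1's induced payoffs are 3, 0, so Player 1 commits to T. Subgame-perfect outcome: (T, L) with payoffs (3, 2).
Now find the simultaneous Nash equilibrium.
Player 1's best replies: L→B; R→B.
Player 2's best replies: T→L; B→R.
Only (B, R) has each player best-responding; Nash payoffs (0, 10).
Sequential outcome (T, L) differs from the Nash profile (B, R).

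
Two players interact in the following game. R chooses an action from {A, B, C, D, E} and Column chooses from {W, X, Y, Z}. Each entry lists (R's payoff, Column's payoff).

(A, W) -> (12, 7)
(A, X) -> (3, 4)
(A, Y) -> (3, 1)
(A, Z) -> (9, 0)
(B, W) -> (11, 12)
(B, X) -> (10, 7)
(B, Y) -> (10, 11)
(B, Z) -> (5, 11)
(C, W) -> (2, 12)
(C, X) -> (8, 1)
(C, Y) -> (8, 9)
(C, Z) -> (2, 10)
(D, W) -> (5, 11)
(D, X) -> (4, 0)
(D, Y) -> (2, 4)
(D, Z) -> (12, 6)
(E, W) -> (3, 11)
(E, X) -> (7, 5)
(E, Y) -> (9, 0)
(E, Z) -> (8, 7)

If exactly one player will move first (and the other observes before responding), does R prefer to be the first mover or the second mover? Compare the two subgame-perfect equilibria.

If R leads: Column's best replies are A→W, B→W, C→W, D→W, E→W; R's induced payoffs 12, 11, 2, 5, 3; outcome (A, W), payoffs (12, 7).
If Column leads: R's best replies are W→A, X→B, Y→B, Z→D; Column's induced payoffs 7, 7, 11, 6; outcome (B, Y), payoffs (10, 11).
R gets 12 moving first and 10 moving second, so R prefers to move first.

first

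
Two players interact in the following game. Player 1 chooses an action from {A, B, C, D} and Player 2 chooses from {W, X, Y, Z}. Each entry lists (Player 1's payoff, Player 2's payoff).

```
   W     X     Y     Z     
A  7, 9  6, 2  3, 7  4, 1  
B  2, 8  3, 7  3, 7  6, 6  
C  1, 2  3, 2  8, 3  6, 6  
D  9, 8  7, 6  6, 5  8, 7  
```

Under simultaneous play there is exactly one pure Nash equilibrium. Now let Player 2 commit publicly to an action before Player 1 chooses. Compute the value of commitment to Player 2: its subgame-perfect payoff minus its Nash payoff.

Solve by backward induction (Player 2 leads).
- W → Player 1 plays D (best of 7, 2, 1, 9); Player 2 gets 8.
- X → Player 1 plays D (best of 6, 3, 3, 7); Player 2 gets 6.
- Y → Player 1 plays C (best of 3, 3, 8, 6); Player 2 gets 3.
- Z → Player 1 plays D (best of 4, 6, 6, 8); Player 2 gets 7.
Player 2's induced payoffs are 8, 6, 3, 7, so Player 2 commits to W. Subgame-perfect outcome: (D, W) with payoffs (9, 8).
Now find the simultaneous Nash equilibrium.
Player 1's best replies: W→D; X→D; Y→C; Z→D.
Player 2's best replies: A→W; B→W; C→Z; D→W.
Only (D, W) has each player best-responding; Nash payoffs (9, 8).
Player 2's commitment gain: 8 − 8 = 0.

0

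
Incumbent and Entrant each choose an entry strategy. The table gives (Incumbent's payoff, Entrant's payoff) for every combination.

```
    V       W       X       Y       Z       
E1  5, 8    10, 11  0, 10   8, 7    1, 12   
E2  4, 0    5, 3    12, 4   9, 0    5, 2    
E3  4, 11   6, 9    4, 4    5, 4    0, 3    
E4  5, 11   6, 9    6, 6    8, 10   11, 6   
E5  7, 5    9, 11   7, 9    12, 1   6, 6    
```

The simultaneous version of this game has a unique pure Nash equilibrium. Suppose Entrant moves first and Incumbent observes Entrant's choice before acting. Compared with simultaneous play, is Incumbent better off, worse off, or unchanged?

Incumbent best-responds to each possible Entrant move:
- V → Incumbent plays E5 (best of 5, 4, 4, 5, 7); Entrant gets 5.
- W → Incumbent plays E1 (best of 10, 5, 6, 6, 9); Entrant gets 11.
- X → Incumbent plays E2 (best of 0, 12, 4, 6, 7); Entrant gets 4.
- Y → Incumbent plays E5 (best of 8, 9, 5, 8, 12); Entrant gets 1.
- Z → Incumbent plays E4 (best of 1, 5, 0, 11, 6); Entrant gets 6.
Maximizing over 5, 11, 4, 1, 6, Entrant chooses W. Subgame-perfect outcome: (E1, W) with payoffs (10, 11).
For the simultaneous game, intersect best replies.
Incumbent's best replies: V→E5; W→E1; X→E2; Y→E5; Z→E4.
Entrant's best replies: E1→Z; E2→X; E3→V; E4→V; E5→W.
The unique mutual best reply is (E2, X), giving (12, 4).
Incumbent earns 10 sequentially versus 12 at the Nash outcome: worse off.

worse off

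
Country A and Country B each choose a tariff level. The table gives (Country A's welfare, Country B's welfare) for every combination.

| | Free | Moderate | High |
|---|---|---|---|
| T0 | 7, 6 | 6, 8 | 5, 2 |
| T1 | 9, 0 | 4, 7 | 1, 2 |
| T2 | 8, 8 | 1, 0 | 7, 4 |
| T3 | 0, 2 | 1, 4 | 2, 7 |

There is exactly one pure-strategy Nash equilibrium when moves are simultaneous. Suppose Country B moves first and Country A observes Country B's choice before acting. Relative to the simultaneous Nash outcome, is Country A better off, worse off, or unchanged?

unchanged

Work backward from Country A's decision.
- Free: Country A compares 7, 9, 8, 0 and picks T1; Country B would get 0.
- Moderate: Country A compares 6, 4, 1, 1 and picks T0; Country B would get 8.
- High: Country A compares 5, 1, 7, 2 and picks T2; Country B would get 4.
Country B's induced payoffs are 0, 8, 4, so Country B commits to Moderate. Subgame-perfect outcome: (T0, Moderate) with payoffs (6, 8).
Under simultaneous play:
Country A's best replies: Free→T1; Moderate→T0; High→T2.
Country B's best replies: T0→Moderate; T1→Moderate; T2→Free; T3→High.
The unique mutual best reply is (T0, Moderate), giving (6, 8).
Country A earns 6 sequentially versus 6 at the Nash outcome: unchanged.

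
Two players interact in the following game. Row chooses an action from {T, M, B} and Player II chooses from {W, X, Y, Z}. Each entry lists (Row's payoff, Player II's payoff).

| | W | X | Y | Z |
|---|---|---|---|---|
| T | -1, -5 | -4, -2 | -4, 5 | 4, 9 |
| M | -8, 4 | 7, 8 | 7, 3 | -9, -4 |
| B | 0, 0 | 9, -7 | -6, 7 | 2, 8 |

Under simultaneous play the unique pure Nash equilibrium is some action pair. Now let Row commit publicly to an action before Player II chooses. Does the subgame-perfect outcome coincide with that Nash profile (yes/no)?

no

Backward induction with Row moving first.
- T: Player II compares -5, -2, 5, 9 and picks Z; Row would get 4.
- M: Player II compares 4, 8, 3, -4 and picks X; Row would get 7.
- B: Player II compares 0, -7, 7, 8 and picks Z; Row would get 2.
Maximizing over 4, 7, 2, Row chooses M. Subgame-perfect outcome: (M, X) with payoffs (7, 8).
Under simultaneous play:
Row's best replies: W→B; X→B; Y→M; Z→T.
Player II's best replies: T→Z; M→X; B→Z.
The unique mutual best reply is (T, Z), giving (4, 9).
Sequential outcome (M, X) differs from the Nash profile (T, Z).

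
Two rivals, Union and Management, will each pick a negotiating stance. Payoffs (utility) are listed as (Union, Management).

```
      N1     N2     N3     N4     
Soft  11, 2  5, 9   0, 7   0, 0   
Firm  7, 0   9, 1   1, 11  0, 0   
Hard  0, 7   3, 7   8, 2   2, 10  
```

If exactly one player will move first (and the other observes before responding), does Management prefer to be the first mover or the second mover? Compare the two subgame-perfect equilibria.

If Union leads: Management's best replies are Soft→N2, Firm→N3, Hard→N4; Union's induced payoffs 5, 1, 2; outcome (Soft, N2), payoffs (5, 9).
If Management leads: Union's best replies are N1→Soft, N2→Firm, N3→Hard, N4→Hard; Management's induced payoffs 2, 1, 2, 10; outcome (Hard, N4), payoffs (2, 10).
Management gets 10 moving first and 9 moving second, so Management prefers to move first.

first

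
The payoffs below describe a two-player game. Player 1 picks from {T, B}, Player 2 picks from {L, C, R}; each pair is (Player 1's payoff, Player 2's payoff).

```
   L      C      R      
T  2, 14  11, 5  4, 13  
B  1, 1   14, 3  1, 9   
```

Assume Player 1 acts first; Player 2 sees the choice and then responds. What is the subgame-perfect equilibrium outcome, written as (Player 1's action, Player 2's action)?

(T, L)

Player 2 best-responds to each possible Player 1 move:
- T → Player 2 plays L (best of 14, 5, 13); Player 1 gets 2.
- B → Player 2 plays R (best of 1, 3, 9); Player 1 gets 1.
Among 2, 1, the best is 2 at T. Subgame-perfect outcome: (T, L) with payoffs (2, 14).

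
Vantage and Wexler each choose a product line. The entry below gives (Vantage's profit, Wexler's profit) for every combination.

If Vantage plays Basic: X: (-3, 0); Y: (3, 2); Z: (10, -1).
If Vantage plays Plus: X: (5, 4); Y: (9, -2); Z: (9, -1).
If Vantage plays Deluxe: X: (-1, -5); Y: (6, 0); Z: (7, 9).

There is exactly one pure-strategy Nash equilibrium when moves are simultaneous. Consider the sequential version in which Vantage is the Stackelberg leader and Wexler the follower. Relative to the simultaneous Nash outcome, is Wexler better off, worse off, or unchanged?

Backward induction with Vantage moving first.
- Basic: Wexler compares 0, 2, -1 and picks Y; Vantage would get 3.
- Plus: Wexler compares 4, -2, -1 and picks X; Vantage would get 5.
- Deluxe: Wexler compares -5, 0, 9 and picks Z; Vantage would get 7.
Maximizing over 3, 5, 7, Vantage chooses Deluxe. Subgame-perfect outcome: (Deluxe, Z) with payoffs (7, 9).
Under simultaneous play:
Vantage's best replies: X→Plus; Y→Plus; Z→Basic.
Wexler's best replies: Basic→Y; Plus→X; Deluxe→Z.
Only (Plus, X) has each player best-responding; Nash payoffs (5, 4).
Wexler earns 9 sequentially versus 4 at the Nash outcome: better off.

better off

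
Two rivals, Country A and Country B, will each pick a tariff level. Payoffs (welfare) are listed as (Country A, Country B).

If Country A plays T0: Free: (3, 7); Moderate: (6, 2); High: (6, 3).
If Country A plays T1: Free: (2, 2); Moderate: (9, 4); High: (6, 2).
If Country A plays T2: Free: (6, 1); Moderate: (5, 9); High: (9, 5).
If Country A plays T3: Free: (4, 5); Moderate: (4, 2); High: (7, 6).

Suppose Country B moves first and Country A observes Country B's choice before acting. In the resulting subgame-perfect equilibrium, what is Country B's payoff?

Work backward from Country A's decision.
- Free: Country A compares 3, 2, 6, 4 and picks T2; Country B would get 1.
- Moderate: Country A compares 6, 9, 5, 4 and picks T1; Country B would get 4.
- High: Country A compares 6, 6, 9, 7 and picks T2; Country B would get 5.
Among 1, 4, 5, the best is 5 at High. Subgame-perfect outcome: (T2, High) with payoffs (9, 5).

5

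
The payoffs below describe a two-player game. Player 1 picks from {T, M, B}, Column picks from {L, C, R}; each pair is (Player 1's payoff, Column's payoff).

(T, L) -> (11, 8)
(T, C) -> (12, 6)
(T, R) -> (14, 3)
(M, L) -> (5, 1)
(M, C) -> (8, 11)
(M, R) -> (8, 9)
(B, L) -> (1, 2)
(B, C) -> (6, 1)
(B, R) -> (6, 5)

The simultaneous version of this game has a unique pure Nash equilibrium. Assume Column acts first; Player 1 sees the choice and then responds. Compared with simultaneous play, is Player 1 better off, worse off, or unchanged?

Solve by backward induction (Column leads).
- L: BR = T, leader payoff 8.
- C: BR = T, leader payoff 6.
- R: BR = T, leader payoff 3.
Maximizing over 8, 6, 3, Column chooses L. Subgame-perfect outcome: (T, L) with payoffs (11, 8).
For the simultaneous game, intersect best replies.
Player 1's best replies: L→T; C→T; R→T.
Column's best replies: T→L; M→C; B→R.
The unique mutual best reply is (T, L), giving (11, 8).
Player 1 earns 11 sequentially versus 11 at the Nash outcome: unchanged.

unchanged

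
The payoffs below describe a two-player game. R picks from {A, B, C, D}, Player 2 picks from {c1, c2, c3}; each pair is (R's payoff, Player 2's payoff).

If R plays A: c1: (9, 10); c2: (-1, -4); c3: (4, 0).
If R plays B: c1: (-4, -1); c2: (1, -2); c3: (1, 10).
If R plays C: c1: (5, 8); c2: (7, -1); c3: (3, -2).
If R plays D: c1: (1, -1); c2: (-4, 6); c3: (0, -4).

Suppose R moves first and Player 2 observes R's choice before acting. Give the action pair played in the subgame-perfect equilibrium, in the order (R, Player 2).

Work backward from Player 2's decision.
- A → Player 2 plays c1 (best of 10, -4, 0); R gets 9.
- B → Player 2 plays c3 (best of -1, -2, 10); R gets 1.
- C → Player 2 plays c1 (best of 8, -1, -2); R gets 5.
- D → Player 2 plays c2 (best of -1, 6, -4); R gets -4.
Maximizing over 9, 1, 5, -4, R chooses A. Subgame-perfect outcome: (A, c1) with payoffs (9, 10).

(A, c1)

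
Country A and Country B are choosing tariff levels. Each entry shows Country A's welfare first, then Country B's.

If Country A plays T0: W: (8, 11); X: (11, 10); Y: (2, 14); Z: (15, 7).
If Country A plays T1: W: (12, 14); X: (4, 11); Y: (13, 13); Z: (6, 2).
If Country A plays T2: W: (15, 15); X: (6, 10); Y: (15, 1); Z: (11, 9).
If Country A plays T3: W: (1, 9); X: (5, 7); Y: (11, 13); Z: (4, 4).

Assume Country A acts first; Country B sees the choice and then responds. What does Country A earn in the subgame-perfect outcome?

Backward induction with Country A moving first.
- T0: BR = Y, leader payoff 2.
- T1: BR = W, leader payoff 12.
- T2: BR = W, leader payoff 15.
- T3: BR = Y, leader payoff 11.
Maximizing over 2, 12, 15, 11, Country A chooses T2. Subgame-perfect outcome: (T2, W) with payoffs (15, 15).

15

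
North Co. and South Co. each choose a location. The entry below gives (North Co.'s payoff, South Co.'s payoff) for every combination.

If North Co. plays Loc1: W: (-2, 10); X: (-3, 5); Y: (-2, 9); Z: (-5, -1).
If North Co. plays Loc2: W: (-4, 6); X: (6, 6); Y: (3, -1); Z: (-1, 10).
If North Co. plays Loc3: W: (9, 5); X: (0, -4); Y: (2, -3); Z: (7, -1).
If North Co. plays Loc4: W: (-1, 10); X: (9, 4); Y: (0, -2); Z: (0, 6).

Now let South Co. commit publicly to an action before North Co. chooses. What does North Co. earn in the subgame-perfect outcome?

North Co. best-responds to each possible South Co. move:
- W: BR = Loc3, leader payoff 5.
- X: BR = Loc4, leader payoff 4.
- Y: BR = Loc2, leader payoff -1.
- Z: BR = Loc3, leader payoff -1.
South Co.'s induced payoffs are 5, 4, -1, -1, so South Co. commits to W. Subgame-perfect outcome: (Loc3, W) with payoffs (9, 5).

9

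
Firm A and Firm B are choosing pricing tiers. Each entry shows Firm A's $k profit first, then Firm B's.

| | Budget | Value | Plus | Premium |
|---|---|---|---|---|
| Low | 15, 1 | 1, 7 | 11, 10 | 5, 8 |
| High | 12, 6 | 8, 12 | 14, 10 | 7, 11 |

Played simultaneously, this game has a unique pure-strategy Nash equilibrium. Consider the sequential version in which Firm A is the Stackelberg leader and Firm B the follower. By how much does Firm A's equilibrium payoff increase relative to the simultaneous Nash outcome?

3

Solve by backward induction (Firm A leads).
- Low → Firm B plays Plus (best of 1, 7, 10, 8); Firm A gets 11.
- High → Firm B plays Value (best of 6, 12, 10, 11); Firm A gets 8.
Among 11, 8, the best is 11 at Low. Subgame-perfect outcome: (Low, Plus) with payoffs (11, 10).
For the simultaneous game, intersect best replies.
Firm A's best replies: Budget→Low; Value→High; Plus→High; Premium→High.
Firm B's best replies: Low→Plus; High→Value.
The unique mutual best reply is (High, Value), giving (8, 12).
Firm A's commitment gain: 11 − 8 = 3.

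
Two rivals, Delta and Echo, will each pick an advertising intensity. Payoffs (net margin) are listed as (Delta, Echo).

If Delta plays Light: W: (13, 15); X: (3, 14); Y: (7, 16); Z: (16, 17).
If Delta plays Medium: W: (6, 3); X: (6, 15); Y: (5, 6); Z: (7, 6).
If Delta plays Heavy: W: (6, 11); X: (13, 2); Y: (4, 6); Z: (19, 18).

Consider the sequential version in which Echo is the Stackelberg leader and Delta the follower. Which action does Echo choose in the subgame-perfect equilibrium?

Solve by backward induction (Echo leads).
- W → Delta plays Light (best of 13, 6, 6); Echo gets 15.
- X → Delta plays Heavy (best of 3, 6, 13); Echo gets 2.
- Y → Delta plays Light (best of 7, 5, 4); Echo gets 16.
- Z → Delta plays Heavy (best of 16, 7, 19); Echo gets 18.
Maximizing over 15, 2, 16, 18, Echo chooses Z. Subgame-perfect outcome: (Heavy, Z) with payoffs (19, 18).

Z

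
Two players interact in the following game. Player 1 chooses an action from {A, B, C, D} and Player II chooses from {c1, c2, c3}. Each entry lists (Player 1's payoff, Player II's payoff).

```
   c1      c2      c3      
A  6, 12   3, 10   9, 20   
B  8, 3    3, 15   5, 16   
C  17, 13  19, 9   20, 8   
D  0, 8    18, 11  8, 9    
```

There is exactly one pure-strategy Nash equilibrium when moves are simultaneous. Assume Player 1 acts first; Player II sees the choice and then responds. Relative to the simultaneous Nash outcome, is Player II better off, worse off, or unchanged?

Work backward from Player II's decision.
- A → Player II plays c3 (best of 12, 10, 20); Player 1 gets 9.
- B → Player II plays c3 (best of 3, 15, 16); Player 1 gets 5.
- C → Player II plays c1 (best of 13, 9, 8); Player 1 gets 17.
- D → Player II plays c2 (best of 8, 11, 9); Player 1 gets 18.
Player 1's induced payoffs are 9, 5, 17, 18, so Player 1 commits to D. Subgame-perfect outcome: (D, c2) with payoffs (18, 11).
Under simultaneous play:
Player 1's best replies: c1→C; c2→C; c3→C.
Player II's best replies: A→c3; B→c3; C→c1; D→c2.
The unique mutual best reply is (C, c1), giving (17, 13).
Player II earns 11 sequentially versus 13 at the Nash outcome: worse off.

worse off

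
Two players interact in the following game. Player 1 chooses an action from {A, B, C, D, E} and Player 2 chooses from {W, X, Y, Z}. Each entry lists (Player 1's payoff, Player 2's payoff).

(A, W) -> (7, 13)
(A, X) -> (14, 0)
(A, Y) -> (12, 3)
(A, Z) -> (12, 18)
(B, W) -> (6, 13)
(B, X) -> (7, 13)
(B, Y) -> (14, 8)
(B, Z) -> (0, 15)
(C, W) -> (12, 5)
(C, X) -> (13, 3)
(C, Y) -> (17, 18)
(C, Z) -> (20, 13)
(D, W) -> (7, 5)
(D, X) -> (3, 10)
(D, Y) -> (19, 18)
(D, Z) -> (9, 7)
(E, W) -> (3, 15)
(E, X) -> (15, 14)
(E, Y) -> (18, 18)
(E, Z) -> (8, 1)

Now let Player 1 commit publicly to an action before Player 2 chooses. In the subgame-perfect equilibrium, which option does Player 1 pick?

Backward induction with Player 1 moving first.
- A: Player 2 compares 13, 0, 3, 18 and picks Z; Player 1 would get 12.
- B: Player 2 compares 13, 13, 8, 15 and picks Z; Player 1 would get 0.
- C: Player 2 compares 5, 3, 18, 13 and picks Y; Player 1 would get 17.
- D: Player 2 compares 5, 10, 18, 7 and picks Y; Player 1 would get 19.
- E: Player 2 compares 15, 14, 18, 1 and picks Y; Player 1 would get 18.
Maximizing over 12, 0, 17, 19, 18, Player 1 chooses D. Subgame-perfect outcome: (D, Y) with payoffs (19, 18).

D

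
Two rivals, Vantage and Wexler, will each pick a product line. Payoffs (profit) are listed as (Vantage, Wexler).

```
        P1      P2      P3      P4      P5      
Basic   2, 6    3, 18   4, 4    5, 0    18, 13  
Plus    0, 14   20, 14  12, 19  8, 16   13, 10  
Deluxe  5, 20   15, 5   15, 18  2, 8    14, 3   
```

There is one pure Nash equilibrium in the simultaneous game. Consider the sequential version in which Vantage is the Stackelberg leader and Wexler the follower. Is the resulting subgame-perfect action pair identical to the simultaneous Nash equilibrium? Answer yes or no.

no

Work backward from Wexler's decision.
- Basic: Wexler compares 6, 18, 4, 0, 13 and picks P2; Vantage would get 3.
- Plus: Wexler compares 14, 14, 19, 16, 10 and picks P3; Vantage would get 12.
- Deluxe: Wexler compares 20, 5, 18, 8, 3 and picks P1; Vantage would get 5.
Vantage's induced payoffs are 3, 12, 5, so Vantage commits to Plus. Subgame-perfect outcome: (Plus, P3) with payoffs (12, 19).
Under simultaneous play:
Vantage's best replies: P1→Deluxe; P2→Plus; P3→Deluxe; P4→Plus; P5→Basic.
Wexler's best replies: Basic→P2; Plus→P3; Deluxe→P1.
Only (Deluxe, P1) has each player best-responding; Nash payoffs (5, 20).
Sequential outcome (Plus, P3) differs from the Nash profile (Deluxe, P1).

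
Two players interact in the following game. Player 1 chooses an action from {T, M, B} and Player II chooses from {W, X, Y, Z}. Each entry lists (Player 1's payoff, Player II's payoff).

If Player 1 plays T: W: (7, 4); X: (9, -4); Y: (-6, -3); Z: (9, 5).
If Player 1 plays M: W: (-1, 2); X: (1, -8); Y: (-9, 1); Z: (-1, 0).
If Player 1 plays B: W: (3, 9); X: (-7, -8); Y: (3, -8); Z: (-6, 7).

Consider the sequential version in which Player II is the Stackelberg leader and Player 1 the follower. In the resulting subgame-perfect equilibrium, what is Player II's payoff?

5

Work backward from Player 1's decision.
- W: Player 1 compares 7, -1, 3 and picks T; Player II would get 4.
- X: Player 1 compares 9, 1, -7 and picks T; Player II would get -4.
- Y: Player 1 compares -6, -9, 3 and picks B; Player II would get -8.
- Z: Player 1 compares 9, -1, -6 and picks T; Player II would get 5.
Among 4, -4, -8, 5, the best is 5 at Z. Subgame-perfect outcome: (T, Z) with payoffs (9, 5).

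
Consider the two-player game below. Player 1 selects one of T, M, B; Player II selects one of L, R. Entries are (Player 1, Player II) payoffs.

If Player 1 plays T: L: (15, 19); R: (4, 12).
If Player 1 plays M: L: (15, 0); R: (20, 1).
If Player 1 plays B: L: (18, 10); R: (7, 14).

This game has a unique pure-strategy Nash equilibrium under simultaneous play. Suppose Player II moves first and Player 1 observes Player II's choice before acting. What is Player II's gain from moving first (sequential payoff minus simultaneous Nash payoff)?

9

Backward induction with Player II moving first.
- L: BR = B, leader payoff 10.
- R: BR = M, leader payoff 1.
Player II's induced payoffs are 10, 1, so Player II commits to L. Subgame-perfect outcome: (B, L) with payoffs (18, 10).
For the simultaneous game, intersect best replies.
Player 1's best replies: L→B; R→M.
Player II's best replies: T→L; M→R; B→R.
Only (M, R) has each player best-responding; Nash payoffs (20, 1).
Player II's commitment gain: 10 − 1 = 9.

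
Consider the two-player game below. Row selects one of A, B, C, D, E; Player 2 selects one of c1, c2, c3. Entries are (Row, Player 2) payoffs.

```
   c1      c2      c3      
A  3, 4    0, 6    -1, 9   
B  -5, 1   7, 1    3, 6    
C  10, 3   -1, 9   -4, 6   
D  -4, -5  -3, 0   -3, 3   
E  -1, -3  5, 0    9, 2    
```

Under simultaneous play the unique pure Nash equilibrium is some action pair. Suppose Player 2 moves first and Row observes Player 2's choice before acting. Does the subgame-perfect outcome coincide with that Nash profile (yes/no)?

no

Work backward from Row's decision.
- c1 → Row plays C (best of 3, -5, 10, -4, -1); Player 2 gets 3.
- c2 → Row plays B (best of 0, 7, -1, -3, 5); Player 2 gets 1.
- c3 → Row plays E (best of -1, 3, -4, -3, 9); Player 2 gets 2.
Maximizing over 3, 1, 2, Player 2 chooses c1. Subgame-perfect outcome: (C, c1) with payoffs (10, 3).
Under simultaneous play:
Row's best replies: c1→C; c2→B; c3→E.
Player 2's best replies: A→c3; B→c3; C→c2; D→c3; E→c3.
Only (E, c3) has each player best-responding; Nash payoffs (9, 2).
Sequential outcome (C, c1) differs from the Nash profile (E, c3).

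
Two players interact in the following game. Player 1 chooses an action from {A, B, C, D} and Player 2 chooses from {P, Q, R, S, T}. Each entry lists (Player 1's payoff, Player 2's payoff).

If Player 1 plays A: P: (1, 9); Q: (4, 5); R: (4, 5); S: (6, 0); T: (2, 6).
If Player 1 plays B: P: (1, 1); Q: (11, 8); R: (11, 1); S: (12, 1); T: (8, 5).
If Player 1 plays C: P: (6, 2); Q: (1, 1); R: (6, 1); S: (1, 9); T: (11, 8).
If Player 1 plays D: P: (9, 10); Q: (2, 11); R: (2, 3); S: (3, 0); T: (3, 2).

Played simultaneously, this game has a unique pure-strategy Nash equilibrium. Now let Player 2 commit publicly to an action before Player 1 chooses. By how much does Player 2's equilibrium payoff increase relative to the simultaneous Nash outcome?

2

Backward induction with Player 2 moving first.
- P: Player 1 compares 1, 1, 6, 9 and picks D; Player 2 would get 10.
- Q: Player 1 compares 4, 11, 1, 2 and picks B; Player 2 would get 8.
- R: Player 1 compares 4, 11, 6, 2 and picks B; Player 2 would get 1.
- S: Player 1 compares 6, 12, 1, 3 and picks B; Player 2 would get 1.
- T: Player 1 compares 2, 8, 11, 3 and picks C; Player 2 would get 8.
Among 10, 8, 1, 1, 8, the best is 10 at P. Subgame-perfect outcome: (D, P) with payoffs (9, 10).
For the simultaneous game, intersect best replies.
Player 1's best replies: P→D; Q→B; R→B; S→B; T→C.
Player 2's best replies: A→P; B→Q; C→S; D→Q.
Only (B, Q) has each player best-responding; Nash payoffs (11, 8).
Player 2's commitment gain: 10 − 8 = 2.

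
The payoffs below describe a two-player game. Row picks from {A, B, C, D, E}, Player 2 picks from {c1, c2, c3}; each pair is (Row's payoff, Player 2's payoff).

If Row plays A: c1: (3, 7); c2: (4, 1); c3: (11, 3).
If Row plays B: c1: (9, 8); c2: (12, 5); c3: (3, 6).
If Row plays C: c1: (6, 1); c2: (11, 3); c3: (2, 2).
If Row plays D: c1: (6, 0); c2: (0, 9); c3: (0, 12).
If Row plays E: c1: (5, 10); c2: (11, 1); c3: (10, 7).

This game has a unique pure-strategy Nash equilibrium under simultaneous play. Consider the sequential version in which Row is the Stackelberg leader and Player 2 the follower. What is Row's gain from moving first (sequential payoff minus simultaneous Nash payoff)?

2

Player 2 best-responds to each possible Row move:
- A → Player 2 plays c1 (best of 7, 1, 3); Row gets 3.
- B → Player 2 plays c1 (best of 8, 5, 6); Row gets 9.
- C → Player 2 plays c2 (best of 1, 3, 2); Row gets 11.
- D → Player 2 plays c3 (best of 0, 9, 12); Row gets 0.
- E → Player 2 plays c1 (best of 10, 1, 7); Row gets 5.
Row's induced payoffs are 3, 9, 11, 0, 5, so Row commits to C. Subgame-perfect outcome: (C, c2) with payoffs (11, 3).
Now find the simultaneous Nash equilibrium.
Row's best replies: c1→B; c2→B; c3→A.
Player 2's best replies: A→c1; B→c1; C→c2; D→c3; E→c1.
Only (B, c1) has each player best-responding; Nash payoffs (9, 8).
Row's commitment gain: 11 − 9 = 2.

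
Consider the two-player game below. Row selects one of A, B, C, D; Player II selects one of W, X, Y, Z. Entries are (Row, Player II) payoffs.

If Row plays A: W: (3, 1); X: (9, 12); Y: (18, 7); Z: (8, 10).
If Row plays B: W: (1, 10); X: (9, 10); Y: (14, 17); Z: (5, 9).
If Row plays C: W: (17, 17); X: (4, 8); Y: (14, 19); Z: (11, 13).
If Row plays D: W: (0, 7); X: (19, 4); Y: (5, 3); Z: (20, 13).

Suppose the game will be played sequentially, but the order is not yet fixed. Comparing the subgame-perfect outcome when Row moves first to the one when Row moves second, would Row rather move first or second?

first

If Row leads: Player II's best replies are A→X, B→Y, C→Y, D→Z; Row's induced payoffs 9, 14, 14, 20; outcome (D, Z), payoffs (20, 13).
If Player II leads: Row's best replies are W→C, X→D, Y→A, Z→D; Player II's induced payoffs 17, 4, 7, 13; outcome (C, W), payoffs (17, 17).
Row gets 20 moving first and 17 moving second, so Row prefers to move first.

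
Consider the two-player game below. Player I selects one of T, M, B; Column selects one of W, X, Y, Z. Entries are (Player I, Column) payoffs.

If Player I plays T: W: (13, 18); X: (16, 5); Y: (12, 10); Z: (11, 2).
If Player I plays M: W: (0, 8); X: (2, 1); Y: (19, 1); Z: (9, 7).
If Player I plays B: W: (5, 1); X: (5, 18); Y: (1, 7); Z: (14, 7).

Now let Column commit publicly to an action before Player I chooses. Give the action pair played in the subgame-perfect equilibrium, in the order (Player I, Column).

(T, W)

Player I best-responds to each possible Column move:
- W: BR = T, leader payoff 18.
- X: BR = T, leader payoff 5.
- Y: BR = M, leader payoff 1.
- Z: BR = B, leader payoff 7.
Column's induced payoffs are 18, 5, 1, 7, so Column commits to W. Subgame-perfect outcome: (T, W) with payoffs (13, 18).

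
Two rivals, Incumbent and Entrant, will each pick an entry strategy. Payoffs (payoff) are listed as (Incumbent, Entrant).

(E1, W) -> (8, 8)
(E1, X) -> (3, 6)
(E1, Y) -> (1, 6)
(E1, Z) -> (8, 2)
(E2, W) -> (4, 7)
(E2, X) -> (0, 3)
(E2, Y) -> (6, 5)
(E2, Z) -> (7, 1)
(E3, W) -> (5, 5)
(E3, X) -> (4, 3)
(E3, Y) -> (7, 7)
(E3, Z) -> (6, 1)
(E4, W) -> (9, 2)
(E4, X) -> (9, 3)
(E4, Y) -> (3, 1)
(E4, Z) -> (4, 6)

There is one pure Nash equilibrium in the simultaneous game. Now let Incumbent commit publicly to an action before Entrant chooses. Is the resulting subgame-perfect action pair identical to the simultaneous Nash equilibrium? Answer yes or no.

no

Solve by backward induction (Incumbent leads).
- E1 → Entrant plays W (best of 8, 6, 6, 2); Incumbent gets 8.
- E2 → Entrant plays W (best of 7, 3, 5, 1); Incumbent gets 4.
- E3 → Entrant plays Y (best of 5, 3, 7, 1); Incumbent gets 7.
- E4 → Entrant plays Z (best of 2, 3, 1, 6); Incumbent gets 4.
Among 8, 4, 7, 4, the best is 8 at E1. Subgame-perfect outcome: (E1, W) with payoffs (8, 8).
Now find the simultaneous Nash equilibrium.
Incumbent's best replies: W→E4; X→E4; Y→E3; Z→E1.
Entrant's best replies: E1→W; E2→W; E3→Y; E4→Z.
The unique mutual best reply is (E3, Y), giving (7, 7).
Sequential outcome (E1, W) differs from the Nash profile (E3, Y).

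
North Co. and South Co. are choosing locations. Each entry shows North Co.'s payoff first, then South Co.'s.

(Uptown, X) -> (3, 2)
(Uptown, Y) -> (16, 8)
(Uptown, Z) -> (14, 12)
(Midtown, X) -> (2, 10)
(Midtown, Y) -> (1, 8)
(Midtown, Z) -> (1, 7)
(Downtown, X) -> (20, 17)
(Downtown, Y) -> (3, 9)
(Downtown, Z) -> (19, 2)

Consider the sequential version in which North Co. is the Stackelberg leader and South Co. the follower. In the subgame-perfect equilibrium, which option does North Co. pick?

Downtown

Work backward from South Co.'s decision.
- Uptown: BR = Z, leader payoff 14.
- Midtown: BR = X, leader payoff 2.
- Downtown: BR = X, leader payoff 20.
Maximizing over 14, 2, 20, North Co. chooses Downtown. Subgame-perfect outcome: (Downtown, X) with payoffs (20, 17).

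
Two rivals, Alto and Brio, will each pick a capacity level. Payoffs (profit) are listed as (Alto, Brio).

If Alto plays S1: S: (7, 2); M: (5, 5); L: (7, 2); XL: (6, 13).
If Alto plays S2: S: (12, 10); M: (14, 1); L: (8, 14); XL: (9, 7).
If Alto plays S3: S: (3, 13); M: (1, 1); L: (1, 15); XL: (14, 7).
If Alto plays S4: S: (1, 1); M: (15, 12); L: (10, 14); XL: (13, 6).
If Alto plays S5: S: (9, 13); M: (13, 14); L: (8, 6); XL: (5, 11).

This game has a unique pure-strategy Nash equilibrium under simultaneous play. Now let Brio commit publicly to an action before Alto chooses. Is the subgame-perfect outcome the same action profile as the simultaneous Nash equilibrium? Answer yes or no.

Backward induction with Brio moving first.
- S: Alto compares 7, 12, 3, 1, 9 and picks S2; Brio would get 10.
- M: Alto compares 5, 14, 1, 15, 13 and picks S4; Brio would get 12.
- L: Alto compares 7, 8, 1, 10, 8 and picks S4; Brio would get 14.
- XL: Alto compares 6, 9, 14, 13, 5 and picks S3; Brio would get 7.
Maximizing over 10, 12, 14, 7, Brio chooses L. Subgame-perfect outcome: (S4, L) with payoffs (10, 14).
Under simultaneous play:
Alto's best replies: S→S2; M→S4; L→S4; XL→S3.
Brio's best replies: S1→XL; S2→L; S3→L; S4→L; S5→M.
The unique mutual best reply is (S4, L), giving (10, 14).
Sequential outcome (S4, L) coincides with the Nash profile (S4, L).

yes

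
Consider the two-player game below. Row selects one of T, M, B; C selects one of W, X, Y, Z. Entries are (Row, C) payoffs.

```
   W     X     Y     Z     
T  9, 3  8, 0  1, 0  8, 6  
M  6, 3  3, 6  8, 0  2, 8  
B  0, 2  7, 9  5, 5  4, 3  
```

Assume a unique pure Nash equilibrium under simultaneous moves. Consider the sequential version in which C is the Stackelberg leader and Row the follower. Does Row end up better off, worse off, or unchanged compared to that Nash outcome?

unchanged

Backward induction with C moving first.
- W: Row compares 9, 6, 0 and picks T; C would get 3.
- X: Row compares 8, 3, 7 and picks T; C would get 0.
- Y: Row compares 1, 8, 5 and picks M; C would get 0.
- Z: Row compares 8, 2, 4 and picks T; C would get 6.
Among 3, 0, 0, 6, the best is 6 at Z. Subgame-perfect outcome: (T, Z) with payoffs (8, 6).
For the simultaneous game, intersect best replies.
Row's best replies: W→T; X→T; Y→M; Z→T.
C's best replies: T→Z; M→Z; B→X.
Only (T, Z) has each player best-responding; Nash payoffs (8, 6).
Row earns 8 sequentially versus 8 at the Nash outcome: unchanged.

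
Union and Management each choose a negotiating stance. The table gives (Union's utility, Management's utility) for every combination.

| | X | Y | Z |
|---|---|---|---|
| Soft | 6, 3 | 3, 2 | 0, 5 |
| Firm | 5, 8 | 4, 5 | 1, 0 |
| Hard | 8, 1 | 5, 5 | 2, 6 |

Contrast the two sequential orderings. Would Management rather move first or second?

If Union leads: Management's best replies are Soft→Z, Firm→X, Hard→Z; Union's induced payoffs 0, 5, 2; outcome (Firm, X), payoffs (5, 8).
If Management leads: Union's best replies are X→Hard, Y→Hard, Z→Hard; Management's induced payoffs 1, 5, 6; outcome (Hard, Z), payoffs (2, 6).
Management gets 6 moving first and 8 moving second, so Management prefers to move second.

second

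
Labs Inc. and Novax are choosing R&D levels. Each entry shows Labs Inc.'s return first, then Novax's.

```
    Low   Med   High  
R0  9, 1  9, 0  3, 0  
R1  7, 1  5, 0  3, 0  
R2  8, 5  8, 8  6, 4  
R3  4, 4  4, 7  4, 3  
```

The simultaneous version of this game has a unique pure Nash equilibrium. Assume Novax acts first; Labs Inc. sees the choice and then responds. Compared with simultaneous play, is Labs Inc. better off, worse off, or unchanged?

worse off

Work backward from Labs Inc.'s decision.
- Low: BR = R0, leader payoff 1.
- Med: BR = R0, leader payoff 0.
- High: BR = R2, leader payoff 4.
Novax's induced payoffs are 1, 0, 4, so Novax commits to High. Subgame-perfect outcome: (R2, High) with payoffs (6, 4).
Now find the simultaneous Nash equilibrium.
Labs Inc.'s best replies: Low→R0; Med→R0; High→R2.
Novax's best replies: R0→Low; R1→Low; R2→Med; R3→Med.
The unique mutual best reply is (R0, Low), giving (9, 1).
Labs Inc. earns 6 sequentially versus 9 at the Nash outcome: worse off.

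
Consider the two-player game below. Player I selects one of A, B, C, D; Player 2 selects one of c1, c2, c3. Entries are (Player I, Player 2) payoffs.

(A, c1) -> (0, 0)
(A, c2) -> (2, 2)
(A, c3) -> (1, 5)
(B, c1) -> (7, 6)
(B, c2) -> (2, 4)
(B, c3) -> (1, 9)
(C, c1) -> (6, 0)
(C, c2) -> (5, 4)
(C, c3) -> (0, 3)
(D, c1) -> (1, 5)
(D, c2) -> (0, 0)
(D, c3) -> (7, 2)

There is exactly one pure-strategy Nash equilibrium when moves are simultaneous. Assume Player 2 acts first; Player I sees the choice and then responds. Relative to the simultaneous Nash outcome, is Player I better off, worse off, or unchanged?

better off

Work backward from Player I's decision.
- c1: Player I compares 0, 7, 6, 1 and picks B; Player 2 would get 6.
- c2: Player I compares 2, 2, 5, 0 and picks C; Player 2 would get 4.
- c3: Player I compares 1, 1, 0, 7 and picks D; Player 2 would get 2.
Among 6, 4, 2, the best is 6 at c1. Subgame-perfect outcome: (B, c1) with payoffs (7, 6).
For the simultaneous game, intersect best replies.
Player I's best replies: c1→B; c2→C; c3→D.
Player 2's best replies: A→c3; B→c3; C→c2; D→c1.
Only (C, c2) has each player best-responding; Nash payoffs (5, 4).
Player I earns 7 sequentially versus 5 at the Nash outcome: better off.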